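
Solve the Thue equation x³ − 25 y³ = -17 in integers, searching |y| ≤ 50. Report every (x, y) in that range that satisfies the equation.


The equation is x³ - 25y³ = -17. For fixed y, x³ = 25·y³ − 17, so a solution requires the RHS to be a perfect cube.
Strategy: iterate y from -50 to 50, compute RHS = 25·y³ − 17, and check whether it is a (positive or negative) perfect cube.
Check small values of y:
  y = 0: RHS = -17 is not a perfect cube.
  y = 1: RHS = 8 = (2)³ ⇒ x = 2 works.
  y = -1: RHS = -42 is not a perfect cube.
  y = 2: RHS = 183 is not a perfect cube.
  y = -2: RHS = -217 is not a perfect cube.
  y = 3: RHS = 658 is not a perfect cube.
  y = -3: RHS = -692 is not a perfect cube.
Continuing the search up to |y| = 50 finds no further solutions beyond those listed.
Collected solutions: (2, 1).

Solutions (with |y| ≤ 50): (2, 1).


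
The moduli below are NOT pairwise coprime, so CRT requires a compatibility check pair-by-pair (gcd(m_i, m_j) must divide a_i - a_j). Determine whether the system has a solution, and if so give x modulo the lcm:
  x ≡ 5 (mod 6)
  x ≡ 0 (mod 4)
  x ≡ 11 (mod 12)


Moduli 6, 4, 12 are not pairwise coprime, so CRT works modulo lcm(m_i) when all pairwise compatibility conditions hold.
Pairwise compatibility: gcd(m_i, m_j) must divide a_i - a_j for every pair.
Merge one congruence at a time:
  Start: x ≡ 5 (mod 6).
  Combine with x ≡ 0 (mod 4): gcd(6, 4) = 2, and 0 - 5 = -5 is NOT divisible by 2.
    ⇒ system is inconsistent (no integer solution).

No solution (the system is inconsistent).


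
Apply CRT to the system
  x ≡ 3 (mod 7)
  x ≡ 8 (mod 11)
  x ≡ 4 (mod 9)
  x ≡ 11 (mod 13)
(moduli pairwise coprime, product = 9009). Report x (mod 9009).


Product of moduli M = 7 · 11 · 9 · 13 = 9009.
Merge one congruence at a time:
  Start: x ≡ 3 (mod 7).
  Combine with x ≡ 8 (mod 11); new modulus lcm = 77.
    Write x = 3 + 7·t and substitute into x ≡ 8 (mod 11): 7·t ≡ 8 − 3 = 5 (mod 11).
    The inverse of 7 mod 11 is 8 (since 7·8 = 56 = 5·11 + 1), so t ≡ 8·5 = 40 ≡ 7 (mod 11).
    Then x = 3 + 7·7 = 52, valid modulo lcm(7, 11) = 77: x ≡ 52 (mod 77).
  Combine with x ≡ 4 (mod 9); new modulus lcm = 693.
    Write x = 52 + 77·t and substitute into x ≡ 4 (mod 9): 77·t ≡ 4 − 52 = -48 (mod 9).
    Reduce coefficients mod 9: 5·t ≡ 6 (mod 9).
    The inverse of 5 mod 9 is 2 (since 5·2 = 10 = 1·9 + 1), so t ≡ 2·6 = 12 ≡ 3 (mod 9).
    Then x = 52 + 77·3 = 283, valid modulo lcm(77, 9) = 693: x ≡ 283 (mod 693).
  Combine with x ≡ 11 (mod 13); new modulus lcm = 9009.
    Write x = 283 + 693·t and substitute into x ≡ 11 (mod 13): 693·t ≡ 11 − 283 = -272 (mod 13).
    Reduce coefficients mod 13: 4·t ≡ 1 (mod 13).
    The inverse of 4 mod 13 is 10 (since 4·10 = 40 = 3·13 + 1), so t ≡ 10·1 = 10 ≡ 10 (mod 13).
    Then x = 283 + 693·10 = 7213, valid modulo lcm(693, 13) = 9009: x ≡ 7213 (mod 9009).
Verify against each original: 7213 mod 7 = 3, 7213 mod 11 = 8, 7213 mod 9 = 4, 7213 mod 13 = 11.

x ≡ 7213 (mod 9009).


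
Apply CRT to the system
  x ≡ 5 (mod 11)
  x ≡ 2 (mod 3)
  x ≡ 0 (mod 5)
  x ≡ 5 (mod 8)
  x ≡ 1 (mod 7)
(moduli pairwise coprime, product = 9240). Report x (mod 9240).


Product of moduli M = 11 · 3 · 5 · 8 · 7 = 9240.
Merge one congruence at a time:
  Start: x ≡ 5 (mod 11).
  Combine with x ≡ 2 (mod 3); new modulus lcm = 33.
    Write x = 5 + 11·t and substitute into x ≡ 2 (mod 3): 11·t ≡ 2 − 5 = -3 (mod 3).
    Reduce coefficients mod 3: 2·t ≡ 0 (mod 3).
    The inverse of 2 mod 3 is 2 (since 2·2 = 4 = 1·3 + 1), so t ≡ 2·0 = 0 ≡ 0 (mod 3).
    Then x = 5 + 11·0 = 5, valid modulo lcm(11, 3) = 33: x ≡ 5 (mod 33).
  Combine with x ≡ 0 (mod 5); new modulus lcm = 165.
    Write x = 5 + 33·t and substitute into x ≡ 0 (mod 5): 33·t ≡ 0 − 5 = -5 (mod 5).
    Reduce coefficients mod 5: 3·t ≡ 0 (mod 5).
    The inverse of 3 mod 5 is 2 (since 3·2 = 6 = 1·5 + 1), so t ≡ 2·0 = 0 ≡ 0 (mod 5).
    Then x = 5 + 33·0 = 5, valid modulo lcm(33, 5) = 165: x ≡ 5 (mod 165).
  Combine with x ≡ 5 (mod 8); new modulus lcm = 1320.
    Write x = 5 + 165·t and substitute into x ≡ 5 (mod 8): 165·t ≡ 5 − 5 = 0 (mod 8).
    Reduce coefficients mod 8: 5·t ≡ 0 (mod 8).
    The inverse of 5 mod 8 is 5 (since 5·5 = 25 = 3·8 + 1), so t ≡ 5·0 = 0 ≡ 0 (mod 8).
    Then x = 5 + 165·0 = 5, valid modulo lcm(165, 8) = 1320: x ≡ 5 (mod 1320).
  Combine with x ≡ 1 (mod 7); new modulus lcm = 9240.
    Write x = 5 + 1320·t and substitute into x ≡ 1 (mod 7): 1320·t ≡ 1 − 5 = -4 (mod 7).
    Reduce coefficients mod 7: 4·t ≡ 3 (mod 7).
    The inverse of 4 mod 7 is 2 (since 4·2 = 8 = 1·7 + 1), so t ≡ 2·3 = 6 ≡ 6 (mod 7).
    Then x = 5 + 1320·6 = 7925, valid modulo lcm(1320, 7) = 9240: x ≡ 7925 (mod 9240).
Verify against each original: 7925 mod 11 = 5, 7925 mod 3 = 2, 7925 mod 5 = 0, 7925 mod 8 = 5, 7925 mod 7 = 1.

x ≡ 7925 (mod 9240).


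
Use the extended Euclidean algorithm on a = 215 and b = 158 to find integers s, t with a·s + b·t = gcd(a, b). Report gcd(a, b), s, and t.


Euclidean algorithm on (215, 158) — divide until remainder is 0:
  215 = 1 · 158 + 57
  158 = 2 · 57 + 44
  57 = 1 · 44 + 13
  44 = 3 · 13 + 5
  13 = 2 · 5 + 3
  5 = 1 · 3 + 2
  3 = 1 · 2 + 1
  2 = 2 · 1 + 0
gcd(215, 158) = 1.
Track Bezout coefficients alongside the remainders: start with r₀ = 215 = a·1 + b·0 (s = 1, t = 0) and r₁ = 158 = a·0 + b·1 (s = 0, t = 1); each new remainder r_{k+1} = r_{k-1} − q_k·r_k inherits s_{k+1} = s_{k-1} − q_k·s_k, t_{k+1} = t_{k-1} − q_k·t_k, so r_k = a·s_k + b·t_k at every step:
  q = 1: r = 57, s = 1 − 1·0 = 1, t = 0 − 1·1 = -1  (check: 215·1 + 158·(-1) = 57)
  q = 2: r = 44, s = 0 − 2·1 = -2, t = 1 − 2·(-1) = 3  (check: 215·(-2) + 158·3 = 44)
  q = 1: r = 13, s = 1 − 1·(-2) = 3, t = -1 − 1·3 = -4  (check: 215·3 + 158·(-4) = 13)
  q = 3: r = 5, s = -2 − 3·3 = -11, t = 3 − 3·(-4) = 15  (check: 215·(-11) + 158·15 = 5)
  q = 2: r = 3, s = 3 − 2·(-11) = 25, t = -4 − 2·15 = -34  (check: 215·25 + 158·(-34) = 3)
  q = 1: r = 2, s = -11 − 1·25 = -36, t = 15 − 1·(-34) = 49  (check: 215·(-36) + 158·49 = 2)
  q = 1: r = 1, s = 25 − 1·(-36) = 61, t = -34 − 1·49 = -83  (check: 215·61 + 158·(-83) = 1)
The row with r = 1 (the gcd) gives the Bezout coefficients s = 61, t = -83.
Result: 215 · (61) + 158 · (-83) = 1.

gcd(215, 158) = 1; s = 61, t = -83 (check: 215·61 + 158·(-83) = 1).


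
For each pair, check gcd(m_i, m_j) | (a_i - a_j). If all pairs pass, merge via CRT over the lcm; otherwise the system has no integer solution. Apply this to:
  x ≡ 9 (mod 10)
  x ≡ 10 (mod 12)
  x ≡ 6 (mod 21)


Moduli 10, 12, 21 are not pairwise coprime, so CRT works modulo lcm(m_i) when all pairwise compatibility conditions hold.
Pairwise compatibility: gcd(m_i, m_j) must divide a_i - a_j for every pair.
Merge one congruence at a time:
  Start: x ≡ 9 (mod 10).
  Combine with x ≡ 10 (mod 12): gcd(10, 12) = 2, and 10 - 9 = 1 is NOT divisible by 2.
    ⇒ system is inconsistent (no integer solution).

No solution (the system is inconsistent).


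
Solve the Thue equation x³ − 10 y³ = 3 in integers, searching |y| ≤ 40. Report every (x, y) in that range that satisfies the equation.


The equation is x³ - 10y³ = 3. For fixed y, x³ = 10·y³ + 3, so a solution requires the RHS to be a perfect cube.
Strategy: iterate y from -40 to 40, compute RHS = 10·y³ + 3, and check whether it is a (positive or negative) perfect cube.
Check small values of y:
  y = 0: RHS = 3 is not a perfect cube.
  y = 1: RHS = 13 is not a perfect cube.
  y = -1: RHS = -7 is not a perfect cube.
  y = 2: RHS = 83 is not a perfect cube.
  y = -2: RHS = -77 is not a perfect cube.
  y = 3: RHS = 273 is not a perfect cube.
  y = -3: RHS = -267 is not a perfect cube.
Continuing the search up to |y| = 40 finds no solutions either.
No (x, y) in the scanned range satisfies the equation.

No integer solutions with |y| ≤ 40.


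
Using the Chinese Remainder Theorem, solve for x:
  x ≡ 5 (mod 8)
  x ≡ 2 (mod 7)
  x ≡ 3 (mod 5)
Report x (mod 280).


Moduli 8, 7, 5 are pairwise coprime; by CRT there is a unique solution modulo M = 8 · 7 · 5 = 280.
Solve pairwise, accumulating the modulus:
  Start with x ≡ 5 (mod 8).
  Combine with x ≡ 2 (mod 7): since gcd(8, 7) = 1, we get a unique residue mod 56.
    Write x = 5 + 8·t and substitute into x ≡ 2 (mod 7): 8·t ≡ 2 − 5 = -3 (mod 7).
    Reduce coefficients mod 7: 1·t ≡ 4 (mod 7).
    So t ≡ 4 (mod 7).
    Then x = 5 + 8·4 = 37, valid modulo lcm(8, 7) = 56: x ≡ 37 (mod 56).
  Combine with x ≡ 3 (mod 5): since gcd(56, 5) = 1, we get a unique residue mod 280.
    Write x = 37 + 56·t and substitute into x ≡ 3 (mod 5): 56·t ≡ 3 − 37 = -34 (mod 5).
    Reduce coefficients mod 5: 1·t ≡ 1 (mod 5).
    So t ≡ 1 (mod 5).
    Then x = 37 + 56·1 = 93, valid modulo lcm(56, 5) = 280: x ≡ 93 (mod 280).
Verify: 93 mod 8 = 5 ✓, 93 mod 7 = 2 ✓, 93 mod 5 = 3 ✓.

x ≡ 93 (mod 280).


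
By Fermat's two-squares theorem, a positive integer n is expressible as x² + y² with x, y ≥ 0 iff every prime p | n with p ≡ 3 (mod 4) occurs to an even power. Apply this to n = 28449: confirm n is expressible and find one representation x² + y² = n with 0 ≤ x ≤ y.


Step 1: Factor n = 28449 = 3^2 · 29 · 109.
Step 2: Check the mod-4 condition on each prime factor: 3 ≡ 3 (mod 4), exponent 2 (must be even); 29 ≡ 1 (mod 4), exponent 1; 109 ≡ 1 (mod 4), exponent 1.
All primes ≡ 3 (mod 4) appear to even exponent (or don't appear), so by the two-squares theorem n IS expressible as a sum of two squares.
Step 3: Build a representation. Group n = k² · m with k = 3 and m = 29 · 109 = 3161 (a product of primes ≡ 1 (mod 4)); a representation of m scales to one of n via (k·x)² + (k·y)² = k²(x² + y²). Each prime p ≡ 1 (mod 4) is itself a sum of two squares; find a² by testing p − a² for a perfect square:
  29: 29 − 1² = 28, 29 − 2² = 25 = 5² ⇒ 29 = 2² + 5².
  109: 109 − 1² = 108, 109 − 2² = 105, 109 − 3² = 100 = 10² ⇒ 109 = 3² + 10².
  Combine using the Brahmagupta–Fibonacci identity (a² + b²)(c² + d²) = (ac − bd)² + (ad + bc)² = (ac + bd)² + (ad − bc)²:
  29 · 109 = 3161: from (2² + 5²)(3² + 10²), take (2·3 − 5·10, 2·10 + 5·3) = (6 − 50, 20 + 15) = (-44, 35); dropping signs (only squares matter) gives (44, 35); check 44² + 35² = 1936 + 1225 = 3161 ✓.
  Scale by k = 3: (3·44, 3·35) = (132, 105).
Step 4: Order so x ≤ y and verify: 105² + 132² = 11025 + 17424 = 28449 = n. ✓

n = 28449 = 105² + 132² (one valid representation with x ≤ y).


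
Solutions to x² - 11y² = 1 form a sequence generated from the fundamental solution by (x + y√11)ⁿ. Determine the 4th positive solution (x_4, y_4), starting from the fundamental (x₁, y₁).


Step 1: Find the fundamental solution (x₁, y₁) of x² - 11y² = 1.
  Expand √11 as a continued fraction. a₀ = ⌊√11⌋ = 3; iterate m_{k+1} = d_k·a_k − m_k, d_{k+1} = (11 − m_{k+1}²)/d_k, a_{k+1} = ⌊(a₀ + m_{k+1})/d_{k+1}⌋ (starting m₀ = 0, d₀ = 1), with convergents p_k = a_k·p_{k-1} + p_{k-2}, q_k = a_k·q_{k-1} + q_{k-2} (p₋₁ = 1, q₋₁ = 0):
  k = 0: a₀ = 3; p₀/q₀ = 3/1; p₀² − 11·q₀² = 9 − 11 = -2.
  k = 1: m = 3, d = 2, a = ⌊(3 + 3)/2⌋ = 3; p/q = (3·3 + 1)/(3·1 + 0) = 10/3; p² − 11·q² = 100 − 99 = 1.
  The first convergent with p² − 11·q² = 1 gives the fundamental solution (x₁, y₁) = (10, 3).
Step 2: Apply the recurrence (x_{n+1}, y_{n+1}) = (x₁x_n + 11y₁y_n, x₁y_n + y₁x_n) repeatedly.
  From (x_1, y_1) = (10, 3): x_2 = 10·10 + 11·3·3 = 199; y_2 = 10·3 + 3·10 = 60.
  From (x_2, y_2) = (199, 60): x_3 = 10·199 + 11·3·60 = 3970; y_3 = 10·60 + 3·199 = 1197.
  From (x_3, y_3) = (3970, 1197): x_4 = 10·3970 + 11·3·1197 = 79201; y_4 = 10·1197 + 3·3970 = 23880.
Step 3: Verify x_4² - 11·y_4² = 6272798401 - 6272798400 = 1 (should be 1). ✓

(x_1, y_1) = (10, 3); (x_4, y_4) = (79201, 23880).


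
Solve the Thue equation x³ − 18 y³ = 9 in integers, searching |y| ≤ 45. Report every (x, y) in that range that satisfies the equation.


The equation is x³ - 18y³ = 9. For fixed y, x³ = 18·y³ + 9, so a solution requires the RHS to be a perfect cube.
Strategy: iterate y from -45 to 45, compute RHS = 18·y³ + 9, and check whether it is a (positive or negative) perfect cube.
Check small values of y:
  y = 0: RHS = 9 is not a perfect cube.
  y = 1: RHS = 27 = (3)³ ⇒ x = 3 works.
  y = -1: RHS = -9 is not a perfect cube.
  y = 2: RHS = 153 is not a perfect cube.
  y = -2: RHS = -135 is not a perfect cube.
  y = 3: RHS = 495 is not a perfect cube.
  y = -3: RHS = -477 is not a perfect cube.
Continuing the search up to |y| = 45 finds no further solutions beyond those listed.
Collected solutions: (3, 1).

Solutions (with |y| ≤ 45): (3, 1).


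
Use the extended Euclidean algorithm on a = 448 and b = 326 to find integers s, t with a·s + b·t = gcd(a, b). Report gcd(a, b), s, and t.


Euclidean algorithm on (448, 326) — divide until remainder is 0:
  448 = 1 · 326 + 122
  326 = 2 · 122 + 82
  122 = 1 · 82 + 40
  82 = 2 · 40 + 2
  40 = 20 · 2 + 0
gcd(448, 326) = 2.
Track Bezout coefficients alongside the remainders: start with r₀ = 448 = a·1 + b·0 (s = 1, t = 0) and r₁ = 326 = a·0 + b·1 (s = 0, t = 1); each new remainder r_{k+1} = r_{k-1} − q_k·r_k inherits s_{k+1} = s_{k-1} − q_k·s_k, t_{k+1} = t_{k-1} − q_k·t_k, so r_k = a·s_k + b·t_k at every step:
  q = 1: r = 122, s = 1 − 1·0 = 1, t = 0 − 1·1 = -1  (check: 448·1 + 326·(-1) = 122)
  q = 2: r = 82, s = 0 − 2·1 = -2, t = 1 − 2·(-1) = 3  (check: 448·(-2) + 326·3 = 82)
  q = 1: r = 40, s = 1 − 1·(-2) = 3, t = -1 − 1·3 = -4  (check: 448·3 + 326·(-4) = 40)
  q = 2: r = 2, s = -2 − 2·3 = -8, t = 3 − 2·(-4) = 11  (check: 448·(-8) + 326·11 = 2)
The row with r = 2 (the gcd) gives the Bezout coefficients s = -8, t = 11.
Result: 448 · (-8) + 326 · (11) = 2.

gcd(448, 326) = 2; s = -8, t = 11 (check: 448·(-8) + 326·11 = 2).


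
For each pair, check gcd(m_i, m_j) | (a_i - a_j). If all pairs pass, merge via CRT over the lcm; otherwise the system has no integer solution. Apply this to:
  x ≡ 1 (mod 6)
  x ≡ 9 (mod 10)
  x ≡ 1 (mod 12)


Moduli 6, 10, 12 are not pairwise coprime, so CRT works modulo lcm(m_i) when all pairwise compatibility conditions hold.
Pairwise compatibility: gcd(m_i, m_j) must divide a_i - a_j for every pair.
Merge one congruence at a time:
  Start: x ≡ 1 (mod 6).
  Combine with x ≡ 9 (mod 10): gcd(6, 10) = 2; 9 - 1 = 8, which IS divisible by 2, so compatible.
    Write x = 1 + 6·t and substitute into x ≡ 9 (mod 10): 6·t ≡ 9 − 1 = 8 (mod 10).
    Divide the congruence (and modulus) by g = 2: 3·t ≡ 4 (mod 5).
    The inverse of 3 mod 5 is 2 (since 3·2 = 6 = 1·5 + 1), so t ≡ 2·4 = 8 ≡ 3 (mod 5).
    Then x = 1 + 6·3 = 19, valid modulo lcm(6, 10) = 30: x ≡ 19 (mod 30).
  Combine with x ≡ 1 (mod 12): gcd(30, 12) = 6; 1 - 19 = -18, which IS divisible by 6, so compatible.
    Write x = 19 + 30·t and substitute into x ≡ 1 (mod 12): 30·t ≡ 1 − 19 = -18 (mod 12).
    Divide the congruence (and modulus) by g = 6: 5·t ≡ -3 (mod 2).
    Reduce coefficients mod 2: 1·t ≡ 1 (mod 2).
    So t ≡ 1 (mod 2).
    Then x = 19 + 30·1 = 49, valid modulo lcm(30, 12) = 60: x ≡ 49 (mod 60).
Verify: 49 mod 6 = 1, 49 mod 10 = 9, 49 mod 12 = 1.

x ≡ 49 (mod 60).


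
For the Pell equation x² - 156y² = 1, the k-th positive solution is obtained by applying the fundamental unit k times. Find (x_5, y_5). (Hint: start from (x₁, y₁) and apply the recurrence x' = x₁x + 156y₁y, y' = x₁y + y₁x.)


Step 1: Find the fundamental solution (x₁, y₁) of x² - 156y² = 1.
  Expand √156 as a continued fraction. a₀ = ⌊√156⌋ = 12; iterate m_{k+1} = d_k·a_k − m_k, d_{k+1} = (156 − m_{k+1}²)/d_k, a_{k+1} = ⌊(a₀ + m_{k+1})/d_{k+1}⌋ (starting m₀ = 0, d₀ = 1), with convergents p_k = a_k·p_{k-1} + p_{k-2}, q_k = a_k·q_{k-1} + q_{k-2} (p₋₁ = 1, q₋₁ = 0):
  k = 0: a₀ = 12; p₀/q₀ = 12/1; p₀² − 156·q₀² = 144 − 156 = -12.
  k = 1: m = 12, d = 12, a = ⌊(12 + 12)/12⌋ = 2; p/q = (2·12 + 1)/(2·1 + 0) = 25/2; p² − 156·q² = 625 − 624 = 1.
  The first convergent with p² − 156·q² = 1 gives the fundamental solution (x₁, y₁) = (25, 2).
Step 2: Apply the recurrence (x_{n+1}, y_{n+1}) = (x₁x_n + 156y₁y_n, x₁y_n + y₁x_n) repeatedly.
  From (x_1, y_1) = (25, 2): x_2 = 25·25 + 156·2·2 = 1249; y_2 = 25·2 + 2·25 = 100.
  From (x_2, y_2) = (1249, 100): x_3 = 25·1249 + 156·2·100 = 62425; y_3 = 25·100 + 2·1249 = 4998.
  From (x_3, y_3) = (62425, 4998): x_4 = 25·62425 + 156·2·4998 = 3120001; y_4 = 25·4998 + 2·62425 = 249800.
  From (x_4, y_4) = (3120001, 249800): x_5 = 25·3120001 + 156·2·249800 = 155937625; y_5 = 25·249800 + 2·3120001 = 12485002.
Step 3: Verify x_5² - 156·y_5² = 24316542890640625 - 24316542890640624 = 1 (should be 1). ✓

(x_1, y_1) = (25, 2); (x_5, y_5) = (155937625, 12485002).


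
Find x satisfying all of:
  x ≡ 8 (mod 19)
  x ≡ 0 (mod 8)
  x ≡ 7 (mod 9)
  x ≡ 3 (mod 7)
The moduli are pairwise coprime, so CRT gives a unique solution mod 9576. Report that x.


Product of moduli M = 19 · 8 · 9 · 7 = 9576.
Merge one congruence at a time:
  Start: x ≡ 8 (mod 19).
  Combine with x ≡ 0 (mod 8); new modulus lcm = 152.
    Write x = 8 + 19·t and substitute into x ≡ 0 (mod 8): 19·t ≡ 0 − 8 = -8 (mod 8).
    Reduce coefficients mod 8: 3·t ≡ 0 (mod 8).
    The inverse of 3 mod 8 is 3 (since 3·3 = 9 = 1·8 + 1), so t ≡ 3·0 = 0 ≡ 0 (mod 8).
    Then x = 8 + 19·0 = 8, valid modulo lcm(19, 8) = 152: x ≡ 8 (mod 152).
  Combine with x ≡ 7 (mod 9); new modulus lcm = 1368.
    Write x = 8 + 152·t and substitute into x ≡ 7 (mod 9): 152·t ≡ 7 − 8 = -1 (mod 9).
    Reduce coefficients mod 9: 8·t ≡ 8 (mod 9).
    The inverse of 8 mod 9 is 8 (since 8·8 = 64 = 7·9 + 1), so t ≡ 8·8 = 64 ≡ 1 (mod 9).
    Then x = 8 + 152·1 = 160, valid modulo lcm(152, 9) = 1368: x ≡ 160 (mod 1368).
  Combine with x ≡ 3 (mod 7); new modulus lcm = 9576.
    Write x = 160 + 1368·t and substitute into x ≡ 3 (mod 7): 1368·t ≡ 3 − 160 = -157 (mod 7).
    Reduce coefficients mod 7: 3·t ≡ 4 (mod 7).
    The inverse of 3 mod 7 is 5 (since 3·5 = 15 = 2·7 + 1), so t ≡ 5·4 = 20 ≡ 6 (mod 7).
    Then x = 160 + 1368·6 = 8368, valid modulo lcm(1368, 7) = 9576: x ≡ 8368 (mod 9576).
Verify against each original: 8368 mod 19 = 8, 8368 mod 8 = 0, 8368 mod 9 = 7, 8368 mod 7 = 3.

x ≡ 8368 (mod 9576).


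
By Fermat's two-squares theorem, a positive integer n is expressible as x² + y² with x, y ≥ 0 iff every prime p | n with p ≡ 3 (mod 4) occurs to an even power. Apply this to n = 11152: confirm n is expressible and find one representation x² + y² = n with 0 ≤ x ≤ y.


Step 1: Factor n = 11152 = 2^4 · 17 · 41.
Step 2: Check the mod-4 condition on each prime factor: 2 = 2 (special); 17 ≡ 1 (mod 4), exponent 1; 41 ≡ 1 (mod 4), exponent 1.
All primes ≡ 3 (mod 4) appear to even exponent (or don't appear), so by the two-squares theorem n IS expressible as a sum of two squares.
Step 3: Build a representation. Group n = k² · m with k = 4 and m = 17 · 41 = 697 (a product of primes ≡ 1 (mod 4)); a representation of m scales to one of n via (k·x)² + (k·y)² = k²(x² + y²). Each prime p ≡ 1 (mod 4) is itself a sum of two squares; find a² by testing p − a² for a perfect square:
  17: 17 − 1² = 16 = 4² ⇒ 17 = 1² + 4².
  41: 41 − 1² = 40, 41 − 2² = 37, 41 − 3² = 32, 41 − 4² = 25 = 5² ⇒ 41 = 4² + 5².
  Combine using the Brahmagupta–Fibonacci identity (a² + b²)(c² + d²) = (ac − bd)² + (ad + bc)² = (ac + bd)² + (ad − bc)²:
  17 · 41 = 697: from (1² + 4²)(4² + 5²), take (1·4 − 4·5, 1·5 + 4·4) = (4 − 20, 5 + 16) = (-16, 21); dropping signs (only squares matter) gives (16, 21); check 16² + 21² = 256 + 441 = 697 ✓.
  Scale by k = 4: (4·16, 4·21) = (64, 84).
Step 4: Order so x ≤ y and verify: 64² + 84² = 4096 + 7056 = 11152 = n. ✓

n = 11152 = 64² + 84² (one valid representation with x ≤ y).


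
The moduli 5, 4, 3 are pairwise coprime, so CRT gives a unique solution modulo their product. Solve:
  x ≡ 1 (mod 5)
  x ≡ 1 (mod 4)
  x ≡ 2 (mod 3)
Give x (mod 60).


Moduli 5, 4, 3 are pairwise coprime; by CRT there is a unique solution modulo M = 5 · 4 · 3 = 60.
Solve pairwise, accumulating the modulus:
  Start with x ≡ 1 (mod 5).
  Combine with x ≡ 1 (mod 4): since gcd(5, 4) = 1, we get a unique residue mod 20.
    Write x = 1 + 5·t and substitute into x ≡ 1 (mod 4): 5·t ≡ 1 − 1 = 0 (mod 4).
    Reduce coefficients mod 4: 1·t ≡ 0 (mod 4).
    So t ≡ 0 (mod 4).
    Then x = 1 + 5·0 = 1, valid modulo lcm(5, 4) = 20: x ≡ 1 (mod 20).
  Combine with x ≡ 2 (mod 3): since gcd(20, 3) = 1, we get a unique residue mod 60.
    Write x = 1 + 20·t and substitute into x ≡ 2 (mod 3): 20·t ≡ 2 − 1 = 1 (mod 3).
    Reduce coefficients mod 3: 2·t ≡ 1 (mod 3).
    The inverse of 2 mod 3 is 2 (since 2·2 = 4 = 1·3 + 1), so t ≡ 2·1 = 2 ≡ 2 (mod 3).
    Then x = 1 + 20·2 = 41, valid modulo lcm(20, 3) = 60: x ≡ 41 (mod 60).
Verify: 41 mod 5 = 1 ✓, 41 mod 4 = 1 ✓, 41 mod 3 = 2 ✓.

x ≡ 41 (mod 60).


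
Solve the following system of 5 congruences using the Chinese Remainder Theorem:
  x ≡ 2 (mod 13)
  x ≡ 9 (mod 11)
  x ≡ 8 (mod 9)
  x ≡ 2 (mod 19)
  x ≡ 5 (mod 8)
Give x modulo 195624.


Product of moduli M = 13 · 11 · 9 · 19 · 8 = 195624.
Merge one congruence at a time:
  Start: x ≡ 2 (mod 13).
  Combine with x ≡ 9 (mod 11); new modulus lcm = 143.
    Write x = 2 + 13·t and substitute into x ≡ 9 (mod 11): 13·t ≡ 9 − 2 = 7 (mod 11).
    Reduce coefficients mod 11: 2·t ≡ 7 (mod 11).
    The inverse of 2 mod 11 is 6 (since 2·6 = 12 = 1·11 + 1), so t ≡ 6·7 = 42 ≡ 9 (mod 11).
    Then x = 2 + 13·9 = 119, valid modulo lcm(13, 11) = 143: x ≡ 119 (mod 143).
  Combine with x ≡ 8 (mod 9); new modulus lcm = 1287.
    Write x = 119 + 143·t and substitute into x ≡ 8 (mod 9): 143·t ≡ 8 − 119 = -111 (mod 9).
    Reduce coefficients mod 9: 8·t ≡ 6 (mod 9).
    The inverse of 8 mod 9 is 8 (since 8·8 = 64 = 7·9 + 1), so t ≡ 8·6 = 48 ≡ 3 (mod 9).
    Then x = 119 + 143·3 = 548, valid modulo lcm(143, 9) = 1287: x ≡ 548 (mod 1287).
  Combine with x ≡ 2 (mod 19); new modulus lcm = 24453.
    Write x = 548 + 1287·t and substitute into x ≡ 2 (mod 19): 1287·t ≡ 2 − 548 = -546 (mod 19).
    Reduce coefficients mod 19: 14·t ≡ 5 (mod 19).
    The inverse of 14 mod 19 is 15 (since 14·15 = 210 = 11·19 + 1), so t ≡ 15·5 = 75 ≡ 18 (mod 19).
    Then x = 548 + 1287·18 = 23714, valid modulo lcm(1287, 19) = 24453: x ≡ 23714 (mod 24453).
  Combine with x ≡ 5 (mod 8); new modulus lcm = 195624.
    Write x = 23714 + 24453·t and substitute into x ≡ 5 (mod 8): 24453·t ≡ 5 − 23714 = -23709 (mod 8).
    Reduce coefficients mod 8: 5·t ≡ 3 (mod 8).
    The inverse of 5 mod 8 is 5 (since 5·5 = 25 = 3·8 + 1), so t ≡ 5·3 = 15 ≡ 7 (mod 8).
    Then x = 23714 + 24453·7 = 194885, valid modulo lcm(24453, 8) = 195624: x ≡ 194885 (mod 195624).
Verify against each original: 194885 mod 13 = 2, 194885 mod 11 = 9, 194885 mod 9 = 8, 194885 mod 19 = 2, 194885 mod 8 = 5.

x ≡ 194885 (mod 195624).


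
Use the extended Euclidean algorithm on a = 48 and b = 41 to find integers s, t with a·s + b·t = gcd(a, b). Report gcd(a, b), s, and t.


Euclidean algorithm on (48, 41) — divide until remainder is 0:
  48 = 1 · 41 + 7
  41 = 5 · 7 + 6
  7 = 1 · 6 + 1
  6 = 6 · 1 + 0
gcd(48, 41) = 1.
Track Bezout coefficients alongside the remainders: start with r₀ = 48 = a·1 + b·0 (s = 1, t = 0) and r₁ = 41 = a·0 + b·1 (s = 0, t = 1); each new remainder r_{k+1} = r_{k-1} − q_k·r_k inherits s_{k+1} = s_{k-1} − q_k·s_k, t_{k+1} = t_{k-1} − q_k·t_k, so r_k = a·s_k + b·t_k at every step:
  q = 1: r = 7, s = 1 − 1·0 = 1, t = 0 − 1·1 = -1  (check: 48·1 + 41·(-1) = 7)
  q = 5: r = 6, s = 0 − 5·1 = -5, t = 1 − 5·(-1) = 6  (check: 48·(-5) + 41·6 = 6)
  q = 1: r = 1, s = 1 − 1·(-5) = 6, t = -1 − 1·6 = -7  (check: 48·6 + 41·(-7) = 1)
The row with r = 1 (the gcd) gives the Bezout coefficients s = 6, t = -7.
Result: 48 · (6) + 41 · (-7) = 1.

gcd(48, 41) = 1; s = 6, t = -7 (check: 48·6 + 41·(-7) = 1).


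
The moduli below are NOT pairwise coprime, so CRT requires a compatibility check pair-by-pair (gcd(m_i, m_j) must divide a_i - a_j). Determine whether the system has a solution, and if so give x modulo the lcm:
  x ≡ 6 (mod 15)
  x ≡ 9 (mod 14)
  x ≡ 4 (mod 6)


Moduli 15, 14, 6 are not pairwise coprime, so CRT works modulo lcm(m_i) when all pairwise compatibility conditions hold.
Pairwise compatibility: gcd(m_i, m_j) must divide a_i - a_j for every pair.
Merge one congruence at a time:
  Start: x ≡ 6 (mod 15).
  Combine with x ≡ 9 (mod 14): gcd(15, 14) = 1; 9 - 6 = 3, which IS divisible by 1, so compatible.
    Write x = 6 + 15·t and substitute into x ≡ 9 (mod 14): 15·t ≡ 9 − 6 = 3 (mod 14).
    Reduce coefficients mod 14: 1·t ≡ 3 (mod 14).
    So t ≡ 3 (mod 14).
    Then x = 6 + 15·3 = 51, valid modulo lcm(15, 14) = 210: x ≡ 51 (mod 210).
  Combine with x ≡ 4 (mod 6): gcd(210, 6) = 6, and 4 - 51 = -47 is NOT divisible by 6.
    ⇒ system is inconsistent (no integer solution).

No solution (the system is inconsistent).


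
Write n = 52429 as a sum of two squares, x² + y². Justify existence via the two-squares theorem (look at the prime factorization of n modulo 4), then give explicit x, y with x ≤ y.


Step 1: Factor n = 52429 = 13 · 37 · 109.
Step 2: Check the mod-4 condition on each prime factor: 13 ≡ 1 (mod 4), exponent 1; 37 ≡ 1 (mod 4), exponent 1; 109 ≡ 1 (mod 4), exponent 1.
All primes ≡ 3 (mod 4) appear to even exponent (or don't appear), so by the two-squares theorem n IS expressible as a sum of two squares.
Step 3: Build a representation. Here n = 13 · 37 · 109 is a product of primes ≡ 1 (mod 4). Each prime p ≡ 1 (mod 4) is itself a sum of two squares; find a² by testing p − a² for a perfect square:
  13: 13 − 1² = 12, 13 − 2² = 9 = 3² ⇒ 13 = 2² + 3².
  37: 37 − 1² = 36 = 6² ⇒ 37 = 1² + 6².
  109: 109 − 1² = 108, 109 − 2² = 105, 109 − 3² = 100 = 10² ⇒ 109 = 3² + 10².
  Combine using the Brahmagupta–Fibonacci identity (a² + b²)(c² + d²) = (ac − bd)² + (ad + bc)² = (ac + bd)² + (ad − bc)²:
  13 · 37 = 481: from (2² + 3²)(1² + 6²), take (2·1 − 3·6, 2·6 + 3·1) = (2 − 18, 12 + 3) = (-16, 15); dropping signs (only squares matter) gives (16, 15); check 16² + 15² = 256 + 225 = 481 ✓.
  481 · 109 = 52429: from (16² + 15²)(3² + 10²), take (16·3 − 15·10, 16·10 + 15·3) = (48 − 150, 160 + 45) = (-102, 205); dropping signs (only squares matter) gives (102, 205); check 102² + 205² = 10404 + 42025 = 52429 ✓.
Step 4: Order so x ≤ y and verify: 102² + 205² = 10404 + 42025 = 52429 = n. ✓

n = 52429 = 102² + 205² (one valid representation with x ≤ y).


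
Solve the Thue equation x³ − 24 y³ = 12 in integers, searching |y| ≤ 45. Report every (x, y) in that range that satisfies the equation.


The equation is x³ - 24y³ = 12. For fixed y, x³ = 24·y³ + 12, so a solution requires the RHS to be a perfect cube.
Strategy: iterate y from -45 to 45, compute RHS = 24·y³ + 12, and check whether it is a (positive or negative) perfect cube.
Check small values of y:
  y = 0: RHS = 12 is not a perfect cube.
  y = 1: RHS = 36 is not a perfect cube.
  y = -1: RHS = -12 is not a perfect cube.
  y = 2: RHS = 204 is not a perfect cube.
  y = -2: RHS = -180 is not a perfect cube.
  y = 3: RHS = 660 is not a perfect cube.
  y = -3: RHS = -636 is not a perfect cube.
Continuing the search up to |y| = 45 finds no solutions either.
No (x, y) in the scanned range satisfies the equation.

No integer solutions with |y| ≤ 45.


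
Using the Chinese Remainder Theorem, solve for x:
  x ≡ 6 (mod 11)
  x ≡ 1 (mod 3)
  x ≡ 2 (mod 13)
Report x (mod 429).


Moduli 11, 3, 13 are pairwise coprime; by CRT there is a unique solution modulo M = 11 · 3 · 13 = 429.
Solve pairwise, accumulating the modulus:
  Start with x ≡ 6 (mod 11).
  Combine with x ≡ 1 (mod 3): since gcd(11, 3) = 1, we get a unique residue mod 33.
    Write x = 6 + 11·t and substitute into x ≡ 1 (mod 3): 11·t ≡ 1 − 6 = -5 (mod 3).
    Reduce coefficients mod 3: 2·t ≡ 1 (mod 3).
    The inverse of 2 mod 3 is 2 (since 2·2 = 4 = 1·3 + 1), so t ≡ 2·1 = 2 ≡ 2 (mod 3).
    Then x = 6 + 11·2 = 28, valid modulo lcm(11, 3) = 33: x ≡ 28 (mod 33).
  Combine with x ≡ 2 (mod 13): since gcd(33, 13) = 1, we get a unique residue mod 429.
    Write x = 28 + 33·t and substitute into x ≡ 2 (mod 13): 33·t ≡ 2 − 28 = -26 (mod 13).
    Reduce coefficients mod 13: 7·t ≡ 0 (mod 13).
    The inverse of 7 mod 13 is 2 (since 7·2 = 14 = 1·13 + 1), so t ≡ 2·0 = 0 ≡ 0 (mod 13).
    Then x = 28 + 33·0 = 28, valid modulo lcm(33, 13) = 429: x ≡ 28 (mod 429).
Verify: 28 mod 11 = 6 ✓, 28 mod 3 = 1 ✓, 28 mod 13 = 2 ✓.

x ≡ 28 (mod 429).


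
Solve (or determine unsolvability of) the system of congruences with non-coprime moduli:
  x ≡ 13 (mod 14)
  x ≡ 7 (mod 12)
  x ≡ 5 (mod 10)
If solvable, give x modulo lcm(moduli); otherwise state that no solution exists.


Moduli 14, 12, 10 are not pairwise coprime, so CRT works modulo lcm(m_i) when all pairwise compatibility conditions hold.
Pairwise compatibility: gcd(m_i, m_j) must divide a_i - a_j for every pair.
Merge one congruence at a time:
  Start: x ≡ 13 (mod 14).
  Combine with x ≡ 7 (mod 12): gcd(14, 12) = 2; 7 - 13 = -6, which IS divisible by 2, so compatible.
    Write x = 13 + 14·t and substitute into x ≡ 7 (mod 12): 14·t ≡ 7 − 13 = -6 (mod 12).
    Divide the congruence (and modulus) by g = 2: 7·t ≡ -3 (mod 6).
    Reduce coefficients mod 6: 1·t ≡ 3 (mod 6).
    So t ≡ 3 (mod 6).
    Then x = 13 + 14·3 = 55, valid modulo lcm(14, 12) = 84: x ≡ 55 (mod 84).
  Combine with x ≡ 5 (mod 10): gcd(84, 10) = 2; 5 - 55 = -50, which IS divisible by 2, so compatible.
    Write x = 55 + 84·t and substitute into x ≡ 5 (mod 10): 84·t ≡ 5 − 55 = -50 (mod 10).
    Divide the congruence (and modulus) by g = 2: 42·t ≡ -25 (mod 5).
    Reduce coefficients mod 5: 2·t ≡ 0 (mod 5).
    The inverse of 2 mod 5 is 3 (since 2·3 = 6 = 1·5 + 1), so t ≡ 3·0 = 0 ≡ 0 (mod 5).
    Then x = 55 + 84·0 = 55, valid modulo lcm(84, 10) = 420: x ≡ 55 (mod 420).
Verify: 55 mod 14 = 13, 55 mod 12 = 7, 55 mod 10 = 5.

x ≡ 55 (mod 420).


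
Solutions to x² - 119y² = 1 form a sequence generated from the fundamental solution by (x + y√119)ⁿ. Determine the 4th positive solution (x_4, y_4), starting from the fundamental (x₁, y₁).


Step 1: Find the fundamental solution (x₁, y₁) of x² - 119y² = 1.
  Expand √119 as a continued fraction. a₀ = ⌊√119⌋ = 10; iterate m_{k+1} = d_k·a_k − m_k, d_{k+1} = (119 − m_{k+1}²)/d_k, a_{k+1} = ⌊(a₀ + m_{k+1})/d_{k+1}⌋ (starting m₀ = 0, d₀ = 1), with convergents p_k = a_k·p_{k-1} + p_{k-2}, q_k = a_k·q_{k-1} + q_{k-2} (p₋₁ = 1, q₋₁ = 0):
  k = 0: a₀ = 10; p₀/q₀ = 10/1; p₀² − 119·q₀² = 100 − 119 = -19.
  k = 1: m = 10, d = 19, a = ⌊(10 + 10)/19⌋ = 1; p/q = (1·10 + 1)/(1·1 + 0) = 11/1; p² − 119·q² = 121 − 119 = 2.
  k = 2: m = 9, d = 2, a = ⌊(10 + 9)/2⌋ = 9; p/q = (9·11 + 10)/(9·1 + 1) = 109/10; p² − 119·q² = 11881 − 11900 = -19.
  k = 3: m = 9, d = 19, a = ⌊(10 + 9)/19⌋ = 1; p/q = (1·109 + 11)/(1·10 + 1) = 120/11; p² − 119·q² = 14400 − 14399 = 1.
  The first convergent with p² − 119·q² = 1 gives the fundamental solution (x₁, y₁) = (120, 11).
Step 2: Apply the recurrence (x_{n+1}, y_{n+1}) = (x₁x_n + 119y₁y_n, x₁y_n + y₁x_n) repeatedly.
  From (x_1, y_1) = (120, 11): x_2 = 120·120 + 119·11·11 = 28799; y_2 = 120·11 + 11·120 = 2640.
  From (x_2, y_2) = (28799, 2640): x_3 = 120·28799 + 119·11·2640 = 6911640; y_3 = 120·2640 + 11·28799 = 633589.
  From (x_3, y_3) = (6911640, 633589): x_4 = 120·6911640 + 119·11·633589 = 1658764801; y_4 = 120·633589 + 11·6911640 = 152058720.
Step 3: Verify x_4² - 119·y_4² = 2751500665036569601 - 2751500665036569600 = 1 (should be 1). ✓

(x_1, y_1) = (120, 11); (x_4, y_4) = (1658764801, 152058720).


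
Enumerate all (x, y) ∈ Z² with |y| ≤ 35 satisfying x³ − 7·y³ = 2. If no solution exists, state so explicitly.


The equation is x³ - 7y³ = 2. For fixed y, x³ = 7·y³ + 2, so a solution requires the RHS to be a perfect cube.
Strategy: iterate y from -35 to 35, compute RHS = 7·y³ + 2, and check whether it is a (positive or negative) perfect cube.
Check small values of y:
  y = 0: RHS = 2 is not a perfect cube.
  y = 1: RHS = 9 is not a perfect cube.
  y = -1: RHS = -5 is not a perfect cube.
  y = 2: RHS = 58 is not a perfect cube.
  y = -2: RHS = -54 is not a perfect cube.
  y = 3: RHS = 191 is not a perfect cube.
  y = -3: RHS = -187 is not a perfect cube.
Continuing the search up to |y| = 35 finds no solutions either.
No (x, y) in the scanned range satisfies the equation.

No integer solutions with |y| ≤ 35.


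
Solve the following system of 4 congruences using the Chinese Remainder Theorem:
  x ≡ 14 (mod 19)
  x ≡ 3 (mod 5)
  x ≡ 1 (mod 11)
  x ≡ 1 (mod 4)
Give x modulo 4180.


Product of moduli M = 19 · 5 · 11 · 4 = 4180.
Merge one congruence at a time:
  Start: x ≡ 14 (mod 19).
  Combine with x ≡ 3 (mod 5); new modulus lcm = 95.
    Write x = 14 + 19·t and substitute into x ≡ 3 (mod 5): 19·t ≡ 3 − 14 = -11 (mod 5).
    Reduce coefficients mod 5: 4·t ≡ 4 (mod 5).
    The inverse of 4 mod 5 is 4 (since 4·4 = 16 = 3·5 + 1), so t ≡ 4·4 = 16 ≡ 1 (mod 5).
    Then x = 14 + 19·1 = 33, valid modulo lcm(19, 5) = 95: x ≡ 33 (mod 95).
  Combine with x ≡ 1 (mod 11); new modulus lcm = 1045.
    Write x = 33 + 95·t and substitute into x ≡ 1 (mod 11): 95·t ≡ 1 − 33 = -32 (mod 11).
    Reduce coefficients mod 11: 7·t ≡ 1 (mod 11).
    The inverse of 7 mod 11 is 8 (since 7·8 = 56 = 5·11 + 1), so t ≡ 8·1 = 8 ≡ 8 (mod 11).
    Then x = 33 + 95·8 = 793, valid modulo lcm(95, 11) = 1045: x ≡ 793 (mod 1045).
  Combine with x ≡ 1 (mod 4); new modulus lcm = 4180.
    Write x = 793 + 1045·t and substitute into x ≡ 1 (mod 4): 1045·t ≡ 1 − 793 = -792 (mod 4).
    Reduce coefficients mod 4: 1·t ≡ 0 (mod 4).
    So t ≡ 0 (mod 4).
    Then x = 793 + 1045·0 = 793, valid modulo lcm(1045, 4) = 4180: x ≡ 793 (mod 4180).
Verify against each original: 793 mod 19 = 14, 793 mod 5 = 3, 793 mod 11 = 1, 793 mod 4 = 1.

x ≡ 793 (mod 4180).


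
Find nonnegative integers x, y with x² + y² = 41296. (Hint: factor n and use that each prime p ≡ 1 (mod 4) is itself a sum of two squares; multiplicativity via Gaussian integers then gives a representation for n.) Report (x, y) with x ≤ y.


Step 1: Factor n = 41296 = 2^4 · 29 · 89.
Step 2: Check the mod-4 condition on each prime factor: 2 = 2 (special); 29 ≡ 1 (mod 4), exponent 1; 89 ≡ 1 (mod 4), exponent 1.
All primes ≡ 3 (mod 4) appear to even exponent (or don't appear), so by the two-squares theorem n IS expressible as a sum of two squares.
Step 3: Build a representation. Group n = k² · m with k = 4 and m = 29 · 89 = 2581 (a product of primes ≡ 1 (mod 4)); a representation of m scales to one of n via (k·x)² + (k·y)² = k²(x² + y²). Each prime p ≡ 1 (mod 4) is itself a sum of two squares; find a² by testing p − a² for a perfect square:
  29: 29 − 1² = 28, 29 − 2² = 25 = 5² ⇒ 29 = 2² + 5².
  89: 89 − 1² = 88, 89 − 2² = 85, 89 − 3² = 80, 89 − 4² = 73, 89 − 5² = 64 = 8² ⇒ 89 = 5² + 8².
  Combine using the Brahmagupta–Fibonacci identity (a² + b²)(c² + d²) = (ac − bd)² + (ad + bc)² = (ac + bd)² + (ad − bc)²:
  29 · 89 = 2581: from (2² + 5²)(5² + 8²), take (2·5 − 5·8, 2·8 + 5·5) = (10 − 40, 16 + 25) = (-30, 41); dropping signs (only squares matter) gives (30, 41); check 30² + 41² = 900 + 1681 = 2581 ✓.
  Scale by k = 4: (4·30, 4·41) = (120, 164).
Step 4: Order so x ≤ y and verify: 120² + 164² = 14400 + 26896 = 41296 = n. ✓

n = 41296 = 120² + 164² (one valid representation with x ≤ y).


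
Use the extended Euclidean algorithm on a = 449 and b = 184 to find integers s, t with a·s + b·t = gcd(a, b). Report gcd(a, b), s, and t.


Euclidean algorithm on (449, 184) — divide until remainder is 0:
  449 = 2 · 184 + 81
  184 = 2 · 81 + 22
  81 = 3 · 22 + 15
  22 = 1 · 15 + 7
  15 = 2 · 7 + 1
  7 = 7 · 1 + 0
gcd(449, 184) = 1.
Track Bezout coefficients alongside the remainders: start with r₀ = 449 = a·1 + b·0 (s = 1, t = 0) and r₁ = 184 = a·0 + b·1 (s = 0, t = 1); each new remainder r_{k+1} = r_{k-1} − q_k·r_k inherits s_{k+1} = s_{k-1} − q_k·s_k, t_{k+1} = t_{k-1} − q_k·t_k, so r_k = a·s_k + b·t_k at every step:
  q = 2: r = 81, s = 1 − 2·0 = 1, t = 0 − 2·1 = -2  (check: 449·1 + 184·(-2) = 81)
  q = 2: r = 22, s = 0 − 2·1 = -2, t = 1 − 2·(-2) = 5  (check: 449·(-2) + 184·5 = 22)
  q = 3: r = 15, s = 1 − 3·(-2) = 7, t = -2 − 3·5 = -17  (check: 449·7 + 184·(-17) = 15)
  q = 1: r = 7, s = -2 − 1·7 = -9, t = 5 − 1·(-17) = 22  (check: 449·(-9) + 184·22 = 7)
  q = 2: r = 1, s = 7 − 2·(-9) = 25, t = -17 − 2·22 = -61  (check: 449·25 + 184·(-61) = 1)
The row with r = 1 (the gcd) gives the Bezout coefficients s = 25, t = -61.
Result: 449 · (25) + 184 · (-61) = 1.

gcd(449, 184) = 1; s = 25, t = -61 (check: 449·25 + 184·(-61) = 1).


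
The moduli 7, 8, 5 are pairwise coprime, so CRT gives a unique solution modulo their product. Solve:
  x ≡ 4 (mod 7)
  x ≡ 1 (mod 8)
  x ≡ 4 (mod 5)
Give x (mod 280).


Moduli 7, 8, 5 are pairwise coprime; by CRT there is a unique solution modulo M = 7 · 8 · 5 = 280.
Solve pairwise, accumulating the modulus:
  Start with x ≡ 4 (mod 7).
  Combine with x ≡ 1 (mod 8): since gcd(7, 8) = 1, we get a unique residue mod 56.
    Write x = 4 + 7·t and substitute into x ≡ 1 (mod 8): 7·t ≡ 1 − 4 = -3 (mod 8).
    Reduce coefficients mod 8: 7·t ≡ 5 (mod 8).
    The inverse of 7 mod 8 is 7 (since 7·7 = 49 = 6·8 + 1), so t ≡ 7·5 = 35 ≡ 3 (mod 8).
    Then x = 4 + 7·3 = 25, valid modulo lcm(7, 8) = 56: x ≡ 25 (mod 56).
  Combine with x ≡ 4 (mod 5): since gcd(56, 5) = 1, we get a unique residue mod 280.
    Write x = 25 + 56·t and substitute into x ≡ 4 (mod 5): 56·t ≡ 4 − 25 = -21 (mod 5).
    Reduce coefficients mod 5: 1·t ≡ 4 (mod 5).
    So t ≡ 4 (mod 5).
    Then x = 25 + 56·4 = 249, valid modulo lcm(56, 5) = 280: x ≡ 249 (mod 280).
Verify: 249 mod 7 = 4 ✓, 249 mod 8 = 1 ✓, 249 mod 5 = 4 ✓.

x ≡ 249 (mod 280).


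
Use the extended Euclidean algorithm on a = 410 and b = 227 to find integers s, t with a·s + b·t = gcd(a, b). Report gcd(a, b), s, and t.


Euclidean algorithm on (410, 227) — divide until remainder is 0:
  410 = 1 · 227 + 183
  227 = 1 · 183 + 44
  183 = 4 · 44 + 7
  44 = 6 · 7 + 2
  7 = 3 · 2 + 1
  2 = 2 · 1 + 0
gcd(410, 227) = 1.
Track Bezout coefficients alongside the remainders: start with r₀ = 410 = a·1 + b·0 (s = 1, t = 0) and r₁ = 227 = a·0 + b·1 (s = 0, t = 1); each new remainder r_{k+1} = r_{k-1} − q_k·r_k inherits s_{k+1} = s_{k-1} − q_k·s_k, t_{k+1} = t_{k-1} − q_k·t_k, so r_k = a·s_k + b·t_k at every step:
  q = 1: r = 183, s = 1 − 1·0 = 1, t = 0 − 1·1 = -1  (check: 410·1 + 227·(-1) = 183)
  q = 1: r = 44, s = 0 − 1·1 = -1, t = 1 − 1·(-1) = 2  (check: 410·(-1) + 227·2 = 44)
  q = 4: r = 7, s = 1 − 4·(-1) = 5, t = -1 − 4·2 = -9  (check: 410·5 + 227·(-9) = 7)
  q = 6: r = 2, s = -1 − 6·5 = -31, t = 2 − 6·(-9) = 56  (check: 410·(-31) + 227·56 = 2)
  q = 3: r = 1, s = 5 − 3·(-31) = 98, t = -9 − 3·56 = -177  (check: 410·98 + 227·(-177) = 1)
The row with r = 1 (the gcd) gives the Bezout coefficients s = 98, t = -177.
Result: 410 · (98) + 227 · (-177) = 1.

gcd(410, 227) = 1; s = 98, t = -177 (check: 410·98 + 227·(-177) = 1).
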